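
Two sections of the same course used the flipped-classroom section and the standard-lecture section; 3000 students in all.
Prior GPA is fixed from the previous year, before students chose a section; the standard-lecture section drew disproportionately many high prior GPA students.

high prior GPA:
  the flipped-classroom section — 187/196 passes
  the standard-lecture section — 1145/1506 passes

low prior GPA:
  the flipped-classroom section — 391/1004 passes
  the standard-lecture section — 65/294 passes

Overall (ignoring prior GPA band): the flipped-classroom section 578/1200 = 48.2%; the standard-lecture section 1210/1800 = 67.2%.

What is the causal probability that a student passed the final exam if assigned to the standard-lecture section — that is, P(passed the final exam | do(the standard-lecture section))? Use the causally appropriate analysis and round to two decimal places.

0.53

Within every prior GPA band level the flipped-classroom section has the higher rate, yet pooled the standard-lecture section does — Simpson's reversal.
Since prior GPA band is a pre-existing factor (not a product of the teaching method) and it affects the outcome on its own, it is a confounder. The stratified rates, not the pooled rate, identify the causal effect.
Standardising the standard-lecture section to the population prior GPA band mix: 0.567·1145/1506 + 0.433·65/294 = 0.527.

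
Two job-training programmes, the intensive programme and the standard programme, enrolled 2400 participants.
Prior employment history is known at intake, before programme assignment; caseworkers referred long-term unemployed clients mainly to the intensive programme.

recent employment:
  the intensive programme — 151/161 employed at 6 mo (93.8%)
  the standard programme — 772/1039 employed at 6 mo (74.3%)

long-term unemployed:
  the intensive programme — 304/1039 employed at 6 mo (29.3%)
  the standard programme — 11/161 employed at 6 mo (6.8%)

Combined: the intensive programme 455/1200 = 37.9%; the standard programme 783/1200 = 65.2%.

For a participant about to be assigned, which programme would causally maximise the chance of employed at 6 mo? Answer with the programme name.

Since prior employment history is a pre-existing factor (not a product of the programme) and it affects the outcome on its own, it is a confounder. The stratified rates, not the pooled rate, identify the causal effect.
Within each level — recent employment: 93.8% vs 74.3%; long-term unemployed: 29.3% vs 6.8% — the intensive programme is higher every time.

the intensive programme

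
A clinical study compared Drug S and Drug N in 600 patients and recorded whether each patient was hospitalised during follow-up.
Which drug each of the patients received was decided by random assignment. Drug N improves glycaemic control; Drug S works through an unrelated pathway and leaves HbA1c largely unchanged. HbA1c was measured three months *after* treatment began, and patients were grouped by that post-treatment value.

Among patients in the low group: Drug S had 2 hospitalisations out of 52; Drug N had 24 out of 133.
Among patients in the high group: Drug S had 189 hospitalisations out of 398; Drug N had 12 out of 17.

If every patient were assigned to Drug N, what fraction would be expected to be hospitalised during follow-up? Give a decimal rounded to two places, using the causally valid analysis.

The HbA1c-specific comparison favours Drug S throughout, but the pooled figures favour Drug N. The question is whether to condition on HbA1c.
The distribution of HbA1c is itself part of what the drug does — it is an intermediate outcome. Holding it fixed would remove that part of the effect; the total effect is the pooled difference.
So P(outcome | do(Drug N)) is just the pooled rate for Drug N: 36/150 = 0.240.

0.24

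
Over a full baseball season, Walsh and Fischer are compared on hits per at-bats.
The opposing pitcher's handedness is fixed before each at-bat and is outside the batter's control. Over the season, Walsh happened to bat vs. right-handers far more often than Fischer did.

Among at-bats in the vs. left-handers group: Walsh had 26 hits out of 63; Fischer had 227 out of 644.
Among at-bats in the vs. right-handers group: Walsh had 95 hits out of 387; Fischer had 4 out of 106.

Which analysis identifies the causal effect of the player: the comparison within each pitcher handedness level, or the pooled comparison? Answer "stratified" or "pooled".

The stratified and pooled comparisons disagree (Walsh wins within each pitcher handedness; Fischer wins overall), so the answer turns on the causal role of pitcher handedness.
Pitcher handedness is set before the player has any effect — it is not caused by the player — and it independently drives the outcome. That makes it a confounder, so the causal comparison is within pitcher handedness levels.
Within each level — vs. left-handers: 41.3% vs 35.2%; vs. right-handers: 24.5% vs 3.8% — Walsh is higher every time.

stratified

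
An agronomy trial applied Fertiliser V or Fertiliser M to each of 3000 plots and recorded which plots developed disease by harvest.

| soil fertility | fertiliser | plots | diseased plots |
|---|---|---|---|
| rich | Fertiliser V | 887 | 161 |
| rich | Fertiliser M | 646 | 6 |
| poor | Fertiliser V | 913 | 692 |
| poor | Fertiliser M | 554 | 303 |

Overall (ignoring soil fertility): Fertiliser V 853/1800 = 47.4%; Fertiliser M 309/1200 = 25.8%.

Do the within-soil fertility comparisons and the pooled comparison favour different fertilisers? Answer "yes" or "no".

Within each soil fertility level (rich 18.2% vs 0.9%; poor 75.8% vs 54.7%), Fertiliser M has the lower rate every time. Pooled: 47.4% vs 25.8% — Fertiliser M has the lower rate overall. They agree.

no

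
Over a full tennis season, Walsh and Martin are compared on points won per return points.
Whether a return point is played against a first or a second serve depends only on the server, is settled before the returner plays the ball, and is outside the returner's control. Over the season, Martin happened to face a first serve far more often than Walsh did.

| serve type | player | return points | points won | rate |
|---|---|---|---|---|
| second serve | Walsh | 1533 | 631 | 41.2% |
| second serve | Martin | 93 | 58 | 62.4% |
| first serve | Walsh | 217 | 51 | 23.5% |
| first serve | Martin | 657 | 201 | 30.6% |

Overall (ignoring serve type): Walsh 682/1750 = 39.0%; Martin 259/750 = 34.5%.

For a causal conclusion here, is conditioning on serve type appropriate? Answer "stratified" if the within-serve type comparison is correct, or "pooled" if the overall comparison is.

stratified

The imbalance in serve type arose from how return points were allocated, not from anything the player did; and serve type independently affects the outcome. The pooled gap is confounded — condition on serve type.
Within each level — second serve: 41.2% vs 62.4%; first serve: 23.5% vs 30.6% — Martin is higher every time.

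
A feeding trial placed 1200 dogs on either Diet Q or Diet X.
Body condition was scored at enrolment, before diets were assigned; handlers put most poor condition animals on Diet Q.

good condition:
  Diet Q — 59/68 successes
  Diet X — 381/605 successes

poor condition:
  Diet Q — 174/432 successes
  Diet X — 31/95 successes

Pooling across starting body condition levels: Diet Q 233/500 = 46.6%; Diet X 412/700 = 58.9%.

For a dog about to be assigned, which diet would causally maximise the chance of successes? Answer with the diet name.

Starting body condition is set before the diet has any effect — it is not caused by the diet — and it independently drives the outcome. That makes it a confounder, so the causal comparison is within starting body condition levels.
Within each level — good condition: 86.8% vs 63.0%; poor condition: 40.3% vs 32.6% — Diet Q is higher every time.

Diet Q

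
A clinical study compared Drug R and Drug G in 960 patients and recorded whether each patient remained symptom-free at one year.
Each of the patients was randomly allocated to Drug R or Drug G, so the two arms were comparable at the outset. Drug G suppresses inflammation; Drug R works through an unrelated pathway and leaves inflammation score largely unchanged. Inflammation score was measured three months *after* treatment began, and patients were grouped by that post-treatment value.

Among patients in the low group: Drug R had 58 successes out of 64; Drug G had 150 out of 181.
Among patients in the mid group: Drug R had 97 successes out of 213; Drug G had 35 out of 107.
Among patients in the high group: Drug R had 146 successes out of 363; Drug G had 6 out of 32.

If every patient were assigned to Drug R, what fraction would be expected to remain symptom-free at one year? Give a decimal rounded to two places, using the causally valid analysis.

0.47

Because the drug influences inflammation score, inflammation score is a post-treatment mediator, not a confounder. Stratifying on it would bias the estimate; the causal effect is the crude pooled difference.
So P(outcome | do(Drug R)) is just the pooled rate for Drug R: 301/640 = 0.470.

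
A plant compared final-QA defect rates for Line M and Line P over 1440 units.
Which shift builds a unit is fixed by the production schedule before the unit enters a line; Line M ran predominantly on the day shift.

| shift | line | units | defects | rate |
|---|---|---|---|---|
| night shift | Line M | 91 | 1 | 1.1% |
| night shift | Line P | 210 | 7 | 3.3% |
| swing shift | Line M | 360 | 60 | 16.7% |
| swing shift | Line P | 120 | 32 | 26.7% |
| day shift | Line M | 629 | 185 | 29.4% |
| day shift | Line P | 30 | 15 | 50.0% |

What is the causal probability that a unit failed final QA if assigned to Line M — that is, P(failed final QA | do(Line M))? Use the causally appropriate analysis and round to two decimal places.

0.19

Here shift is a common cause — it drives both which line a case falls under and the outcome. The crude comparison mixes populations; the stratum-specific rates are the causally relevant ones.
Standardising Line M to the population shift mix: 0.209·1/91 + 0.333·60/360 + 0.458·185/629 = 0.192.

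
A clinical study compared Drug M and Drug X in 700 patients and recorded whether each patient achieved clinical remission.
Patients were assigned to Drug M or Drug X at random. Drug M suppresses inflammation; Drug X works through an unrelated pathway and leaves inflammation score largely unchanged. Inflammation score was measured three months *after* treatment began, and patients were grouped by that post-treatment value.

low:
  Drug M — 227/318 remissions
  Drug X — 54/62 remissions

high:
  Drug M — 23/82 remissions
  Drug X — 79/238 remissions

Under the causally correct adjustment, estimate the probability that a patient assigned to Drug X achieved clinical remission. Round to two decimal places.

Within every inflammation score level Drug X has the higher rate, yet pooled Drug M does — Simpson's reversal.
Inflammation score here is a post-treatment variable shaped by the drug; conditioning on it would introduce bias rather than remove it. The overall comparison is the causal one.
So P(outcome | do(Drug X)) is just the pooled rate for Drug X: 133/300 = 0.443.

0.44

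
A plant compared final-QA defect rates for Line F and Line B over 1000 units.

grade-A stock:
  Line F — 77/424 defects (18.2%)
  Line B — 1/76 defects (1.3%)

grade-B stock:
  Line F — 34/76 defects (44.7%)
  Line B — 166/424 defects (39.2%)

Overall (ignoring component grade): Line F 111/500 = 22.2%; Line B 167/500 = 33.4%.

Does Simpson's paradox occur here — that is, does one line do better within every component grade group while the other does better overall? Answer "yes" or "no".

yes

Within each component grade level (grade-A stock 18.2% vs 1.3%; grade-B stock 44.7% vs 39.2%), Line B has the lower rate every time. Pooled: 22.2% vs 33.4% — Line F has the lower rate overall. The two comparisons disagree.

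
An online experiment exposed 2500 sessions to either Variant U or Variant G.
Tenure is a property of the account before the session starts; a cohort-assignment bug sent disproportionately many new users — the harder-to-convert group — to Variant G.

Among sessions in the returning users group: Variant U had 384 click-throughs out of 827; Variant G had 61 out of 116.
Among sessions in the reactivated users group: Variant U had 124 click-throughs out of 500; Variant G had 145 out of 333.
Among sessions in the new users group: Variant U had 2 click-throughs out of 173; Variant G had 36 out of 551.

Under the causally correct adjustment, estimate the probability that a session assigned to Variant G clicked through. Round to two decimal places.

0.36

Variant G is higher inside every user tenure stratum but Variant U is higher in aggregate. Whether to stratify depends on how user tenure relates to the variant.
User tenure is set before the variant has any effect — it is not caused by the variant — and it independently drives the outcome. That makes it a confounder, so the causal comparison is within user tenure levels.
Standardising Variant G to the population user tenure mix: 0.377·61/116 + 0.333·145/333 + 0.290·36/551 = 0.362.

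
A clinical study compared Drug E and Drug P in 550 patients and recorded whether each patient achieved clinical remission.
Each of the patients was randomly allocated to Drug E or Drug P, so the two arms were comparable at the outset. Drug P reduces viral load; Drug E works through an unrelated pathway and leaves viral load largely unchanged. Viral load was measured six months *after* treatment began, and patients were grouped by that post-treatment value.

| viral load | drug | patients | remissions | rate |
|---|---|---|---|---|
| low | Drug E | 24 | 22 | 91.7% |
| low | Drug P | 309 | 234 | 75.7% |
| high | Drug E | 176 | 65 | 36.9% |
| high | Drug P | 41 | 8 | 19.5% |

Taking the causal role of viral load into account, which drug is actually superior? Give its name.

Viral load is recorded after the drug and is itself shifted by it — it sits on the causal path from drug to outcome. Conditioning on a mediator would strip out part of the effect we want; the pooled comparison gives the total causal effect.
Pooled: Drug E 43.5% vs Drug P 69.1%; Drug P is higher overall.

Drug P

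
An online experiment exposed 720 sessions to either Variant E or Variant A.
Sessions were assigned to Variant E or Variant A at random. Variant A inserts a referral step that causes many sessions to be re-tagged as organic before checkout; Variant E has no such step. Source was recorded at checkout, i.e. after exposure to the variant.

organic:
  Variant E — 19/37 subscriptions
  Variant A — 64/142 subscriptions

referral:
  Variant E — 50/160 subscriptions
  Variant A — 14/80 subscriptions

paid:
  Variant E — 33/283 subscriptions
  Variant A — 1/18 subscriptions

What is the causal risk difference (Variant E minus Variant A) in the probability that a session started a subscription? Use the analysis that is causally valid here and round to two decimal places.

-0.12

Variant E is higher inside every traffic source stratum but Variant A is higher in aggregate. Whether to stratify depends on how traffic source relates to the variant.
Because the variant influences traffic source, traffic source is a post-treatment mediator, not a confounder. Stratifying on it would bias the estimate; the causal effect is the crude pooled difference.
The causal difference is the pooled difference: 0.212 − 0.329 = -0.117.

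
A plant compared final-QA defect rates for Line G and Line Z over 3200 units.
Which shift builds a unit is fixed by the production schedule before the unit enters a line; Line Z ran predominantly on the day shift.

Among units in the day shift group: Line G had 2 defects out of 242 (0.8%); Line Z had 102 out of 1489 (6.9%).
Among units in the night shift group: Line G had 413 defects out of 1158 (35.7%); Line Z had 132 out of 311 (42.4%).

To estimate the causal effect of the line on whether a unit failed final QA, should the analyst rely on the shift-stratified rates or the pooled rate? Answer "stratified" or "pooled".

The shift-specific comparison favours Line G throughout, but the pooled figures favour Line Z. The question is whether to condition on shift.
Shift is set before the line has any effect — it is not caused by the line — and it independently drives the outcome. That makes it a confounder, so the causal comparison is within shift levels.
Within each level — day shift: 0.8% vs 6.9%; night shift: 35.7% vs 42.4% — Line G is lower every time.

stratified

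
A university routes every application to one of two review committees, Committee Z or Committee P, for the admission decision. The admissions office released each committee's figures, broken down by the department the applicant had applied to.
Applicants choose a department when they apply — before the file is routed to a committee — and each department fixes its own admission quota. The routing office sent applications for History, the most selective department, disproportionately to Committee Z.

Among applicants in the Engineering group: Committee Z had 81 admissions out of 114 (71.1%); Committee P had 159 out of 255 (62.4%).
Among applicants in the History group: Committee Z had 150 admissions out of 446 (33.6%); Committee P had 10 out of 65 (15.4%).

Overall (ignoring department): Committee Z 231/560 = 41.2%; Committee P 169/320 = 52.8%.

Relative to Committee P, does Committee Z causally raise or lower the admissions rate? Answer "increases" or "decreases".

Department is set before the review committee has any effect — it is not caused by the review committee — and it independently drives the outcome. That makes it a confounder, so the causal comparison is within department levels.
Within each level — Engineering: 71.1% vs 62.4%; History: 33.6% vs 15.4% — Committee Z is higher every time.

increases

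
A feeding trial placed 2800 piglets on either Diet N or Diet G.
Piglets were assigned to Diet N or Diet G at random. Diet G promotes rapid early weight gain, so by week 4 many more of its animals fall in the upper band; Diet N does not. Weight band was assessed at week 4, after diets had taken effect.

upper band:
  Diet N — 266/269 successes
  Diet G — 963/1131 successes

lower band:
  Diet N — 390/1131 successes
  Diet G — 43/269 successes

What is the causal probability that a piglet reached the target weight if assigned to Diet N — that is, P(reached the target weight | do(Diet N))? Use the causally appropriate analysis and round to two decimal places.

0.47

Diet N is higher inside every week-4 weight band stratum but Diet G is higher in aggregate. Whether to stratify depends on how week-4 weight band relates to the diet.
Week-4 weight band is recorded after the diet and is itself shifted by it — it sits on the causal path from diet to outcome. Conditioning on a mediator would strip out part of the effect we want; the pooled comparison gives the total causal effect.
So P(outcome | do(Diet N)) is just the pooled rate for Diet N: 656/1400 = 0.469.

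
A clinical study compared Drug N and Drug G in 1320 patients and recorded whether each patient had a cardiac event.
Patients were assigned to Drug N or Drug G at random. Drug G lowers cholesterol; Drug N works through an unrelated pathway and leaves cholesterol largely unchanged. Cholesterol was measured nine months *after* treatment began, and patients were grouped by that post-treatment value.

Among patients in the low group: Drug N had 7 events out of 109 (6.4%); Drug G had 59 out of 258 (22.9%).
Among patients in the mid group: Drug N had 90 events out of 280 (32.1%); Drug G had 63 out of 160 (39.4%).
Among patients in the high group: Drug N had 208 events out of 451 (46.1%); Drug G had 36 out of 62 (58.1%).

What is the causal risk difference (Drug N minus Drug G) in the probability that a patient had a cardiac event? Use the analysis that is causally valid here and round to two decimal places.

+0.03

Because the drug influences cholesterol, cholesterol is a post-treatment mediator, not a confounder. Stratifying on it would bias the estimate; the causal effect is the crude pooled difference.
The causal difference is the pooled difference: 0.363 − 0.329 = +0.034.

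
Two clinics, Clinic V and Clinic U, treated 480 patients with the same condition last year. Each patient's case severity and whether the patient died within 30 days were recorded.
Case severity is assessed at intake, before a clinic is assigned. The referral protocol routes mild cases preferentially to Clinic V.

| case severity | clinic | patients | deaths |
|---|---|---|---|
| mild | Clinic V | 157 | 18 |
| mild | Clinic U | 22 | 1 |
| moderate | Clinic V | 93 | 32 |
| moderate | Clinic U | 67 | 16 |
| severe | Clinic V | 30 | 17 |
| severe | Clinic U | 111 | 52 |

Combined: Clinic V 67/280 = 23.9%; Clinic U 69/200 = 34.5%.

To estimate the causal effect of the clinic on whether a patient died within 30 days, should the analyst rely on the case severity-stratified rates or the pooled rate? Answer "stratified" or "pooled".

Case severity differs across clinics for reasons unrelated to any effect of the clinic itself, and it separately predicts the outcome — a classic confounder. We must compare within case severity levels.
Within each level — mild: 11.5% vs 4.5%; moderate: 34.4% vs 23.9%; severe: 56.7% vs 46.8% — Clinic U is lower every time.

stratified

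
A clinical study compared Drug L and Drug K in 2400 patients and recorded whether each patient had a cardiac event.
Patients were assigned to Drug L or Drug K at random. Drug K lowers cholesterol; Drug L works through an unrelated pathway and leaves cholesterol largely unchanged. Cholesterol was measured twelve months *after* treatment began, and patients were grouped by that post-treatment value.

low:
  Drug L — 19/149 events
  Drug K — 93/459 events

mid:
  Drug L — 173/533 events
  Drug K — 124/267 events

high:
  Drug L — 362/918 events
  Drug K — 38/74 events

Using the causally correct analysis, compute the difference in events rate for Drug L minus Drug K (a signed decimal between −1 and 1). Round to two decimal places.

+0.03

Within every cholesterol level Drug L has the lower rate, yet pooled Drug K does — Simpson's reversal.
Because the drug influences cholesterol, cholesterol is a post-treatment mediator, not a confounder. Stratifying on it would bias the estimate; the causal effect is the crude pooled difference.
The causal difference is the pooled difference: 0.346 − 0.319 = +0.028.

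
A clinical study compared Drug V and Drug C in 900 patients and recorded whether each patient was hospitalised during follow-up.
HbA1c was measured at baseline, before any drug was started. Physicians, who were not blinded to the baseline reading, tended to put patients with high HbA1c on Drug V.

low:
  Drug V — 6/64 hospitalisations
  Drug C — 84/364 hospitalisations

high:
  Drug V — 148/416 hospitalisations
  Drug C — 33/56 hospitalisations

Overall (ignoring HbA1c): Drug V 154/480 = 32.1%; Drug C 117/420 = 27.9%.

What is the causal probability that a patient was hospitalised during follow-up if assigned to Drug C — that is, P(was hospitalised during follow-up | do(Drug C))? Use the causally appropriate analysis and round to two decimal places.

HbA1c differs across drugs for reasons unrelated to any effect of the drug itself, and it separately predicts the outcome — a classic confounder. We must compare within HbA1c levels.
Standardising Drug C to the population HbA1c mix: 0.476·84/364 + 0.524·33/56 = 0.419.

0.42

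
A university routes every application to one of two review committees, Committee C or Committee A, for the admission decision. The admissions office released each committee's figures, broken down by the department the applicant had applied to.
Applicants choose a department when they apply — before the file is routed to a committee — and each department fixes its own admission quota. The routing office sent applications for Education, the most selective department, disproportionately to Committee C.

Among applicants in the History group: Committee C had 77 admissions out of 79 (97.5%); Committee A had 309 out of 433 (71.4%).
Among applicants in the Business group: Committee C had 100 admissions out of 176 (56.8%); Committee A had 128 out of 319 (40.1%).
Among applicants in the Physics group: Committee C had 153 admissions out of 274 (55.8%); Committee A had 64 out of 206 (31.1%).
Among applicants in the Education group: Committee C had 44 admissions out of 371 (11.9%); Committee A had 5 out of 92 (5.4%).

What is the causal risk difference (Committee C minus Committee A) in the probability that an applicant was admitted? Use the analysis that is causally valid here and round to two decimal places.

+0.19

The stratified and pooled comparisons disagree (Committee C wins within each department; Committee A wins overall), so the answer turns on the causal role of department.
Here department is a common cause — it drives both which review committee a case falls under and the outcome. The crude comparison mixes populations; the stratum-specific rates are the causally relevant ones.
Adjusting over the population distribution of department: 0.263·(0.975−0.714) + 0.254·(0.568−0.401) + 0.246·(0.558−0.311) + 0.237·(0.119−0.054) = +0.187.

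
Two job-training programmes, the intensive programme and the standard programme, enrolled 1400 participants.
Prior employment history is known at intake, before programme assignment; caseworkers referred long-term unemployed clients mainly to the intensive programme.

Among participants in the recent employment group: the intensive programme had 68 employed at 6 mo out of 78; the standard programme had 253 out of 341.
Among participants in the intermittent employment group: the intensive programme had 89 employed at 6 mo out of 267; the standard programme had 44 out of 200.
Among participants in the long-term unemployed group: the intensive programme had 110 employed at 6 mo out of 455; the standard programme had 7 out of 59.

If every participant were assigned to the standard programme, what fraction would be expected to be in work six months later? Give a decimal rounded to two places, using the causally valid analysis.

Prior employment history differs across programmes for reasons unrelated to any effect of the programme itself, and it separately predicts the outcome — a classic confounder. We must compare within prior employment history levels.
Standardising the standard programme to the population prior employment history mix: 0.299·253/341 + 0.334·44/200 + 0.367·7/59 = 0.339.

0.34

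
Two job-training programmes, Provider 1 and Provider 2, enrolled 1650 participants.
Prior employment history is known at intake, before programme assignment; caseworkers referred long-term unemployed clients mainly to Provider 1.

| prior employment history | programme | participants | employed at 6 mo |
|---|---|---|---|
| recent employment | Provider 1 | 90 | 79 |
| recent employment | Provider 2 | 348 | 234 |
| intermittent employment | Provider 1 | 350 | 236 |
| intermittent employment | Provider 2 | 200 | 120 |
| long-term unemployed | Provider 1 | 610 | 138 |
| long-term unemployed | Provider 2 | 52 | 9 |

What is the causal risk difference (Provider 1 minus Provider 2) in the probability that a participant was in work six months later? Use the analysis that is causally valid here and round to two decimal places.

The prior employment history-specific comparison favours Provider 1 throughout, but the pooled figures favour Provider 2. The question is whether to condition on prior employment history.
Nothing the programme does changes prior employment history; the imbalance is an allocation artefact. With prior employment history also predicting the outcome, the pooled figure is confounded, and the within-stratum comparison is the causal one.
Adjusting over the population distribution of prior employment history: 0.265·(0.878−0.672) + 0.333·(0.674−0.600) + 0.401·(0.226−0.173) = +0.101.

+0.10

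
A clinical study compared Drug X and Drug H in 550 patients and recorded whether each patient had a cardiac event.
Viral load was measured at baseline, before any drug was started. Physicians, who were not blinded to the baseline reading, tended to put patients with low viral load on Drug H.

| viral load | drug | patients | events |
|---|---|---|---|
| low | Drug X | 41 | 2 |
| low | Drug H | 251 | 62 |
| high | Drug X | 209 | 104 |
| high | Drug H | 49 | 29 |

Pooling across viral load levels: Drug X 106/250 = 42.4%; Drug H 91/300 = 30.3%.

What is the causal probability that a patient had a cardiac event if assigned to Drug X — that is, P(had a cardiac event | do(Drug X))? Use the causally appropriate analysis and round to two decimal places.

Viral load differs across drugs for reasons unrelated to any effect of the drug itself, and it separately predicts the outcome — a classic confounder. We must compare within viral load levels.
Standardising Drug X to the population viral load mix: 0.531·2/41 + 0.469·104/209 = 0.259.

0.26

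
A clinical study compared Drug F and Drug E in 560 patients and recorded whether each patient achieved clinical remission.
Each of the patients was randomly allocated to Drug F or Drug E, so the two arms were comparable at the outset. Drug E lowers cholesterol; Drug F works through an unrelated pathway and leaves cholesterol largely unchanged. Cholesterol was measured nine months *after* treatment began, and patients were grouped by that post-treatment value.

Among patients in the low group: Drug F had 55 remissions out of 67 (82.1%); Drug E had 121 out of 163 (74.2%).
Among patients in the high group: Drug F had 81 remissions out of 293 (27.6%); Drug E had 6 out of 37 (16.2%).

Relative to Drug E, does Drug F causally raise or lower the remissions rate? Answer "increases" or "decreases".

Cholesterol lies on the pathway drug → cholesterol → outcome, so adjusting for it blocks the indirect effect. For the total causal effect of drug, use the unadjusted pooled rates.
Pooled: Drug F 37.8% vs Drug E 63.5%; Drug E is higher overall.

decreases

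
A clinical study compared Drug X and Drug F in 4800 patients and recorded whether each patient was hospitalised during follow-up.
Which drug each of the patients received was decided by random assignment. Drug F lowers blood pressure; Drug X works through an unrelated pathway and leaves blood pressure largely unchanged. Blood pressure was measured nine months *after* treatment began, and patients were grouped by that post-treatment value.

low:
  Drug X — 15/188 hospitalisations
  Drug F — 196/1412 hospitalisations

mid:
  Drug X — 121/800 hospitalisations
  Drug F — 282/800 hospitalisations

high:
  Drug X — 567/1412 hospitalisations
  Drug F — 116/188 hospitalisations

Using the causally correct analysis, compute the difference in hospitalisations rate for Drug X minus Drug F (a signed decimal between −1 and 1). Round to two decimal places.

The blood pressure-specific comparison favours Drug X throughout, but the pooled figures favour Drug F. The question is whether to condition on blood pressure.
Blood pressure is recorded after the drug and is itself shifted by it — it sits on the causal path from drug to outcome. Conditioning on a mediator would strip out part of the effect we want; the pooled comparison gives the total causal effect.
The causal difference is the pooled difference: 0.293 − 0.247 = +0.045.

+0.05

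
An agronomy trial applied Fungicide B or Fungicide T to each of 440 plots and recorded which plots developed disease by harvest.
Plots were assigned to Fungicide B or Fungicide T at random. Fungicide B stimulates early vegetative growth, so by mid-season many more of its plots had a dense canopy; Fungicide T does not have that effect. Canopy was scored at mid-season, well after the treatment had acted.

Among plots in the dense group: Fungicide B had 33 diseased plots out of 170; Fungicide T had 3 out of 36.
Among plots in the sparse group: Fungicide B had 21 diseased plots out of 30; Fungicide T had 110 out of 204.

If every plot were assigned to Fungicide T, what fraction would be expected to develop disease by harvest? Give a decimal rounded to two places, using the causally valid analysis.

0.47

Mid-season canopy here is a post-treatment variable shaped by the fungicide; conditioning on it would introduce bias rather than remove it. The overall comparison is the causal one.
So P(outcome | do(Fungicide T)) is just the pooled rate for Fungicide T: 113/240 = 0.471.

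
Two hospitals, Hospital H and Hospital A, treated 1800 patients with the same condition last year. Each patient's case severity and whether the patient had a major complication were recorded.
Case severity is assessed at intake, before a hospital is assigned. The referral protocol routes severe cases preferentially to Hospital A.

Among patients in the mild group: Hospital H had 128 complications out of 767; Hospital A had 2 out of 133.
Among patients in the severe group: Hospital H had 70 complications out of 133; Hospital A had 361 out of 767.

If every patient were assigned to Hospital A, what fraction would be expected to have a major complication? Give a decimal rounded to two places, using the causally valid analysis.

0.24

Nothing the hospital does changes case severity; the imbalance is an allocation artefact. With case severity also predicting the outcome, the pooled figure is confounded, and the within-stratum comparison is the causal one.
Standardising Hospital A to the population case severity mix: 0.500·2/133 + 0.500·361/767 = 0.243.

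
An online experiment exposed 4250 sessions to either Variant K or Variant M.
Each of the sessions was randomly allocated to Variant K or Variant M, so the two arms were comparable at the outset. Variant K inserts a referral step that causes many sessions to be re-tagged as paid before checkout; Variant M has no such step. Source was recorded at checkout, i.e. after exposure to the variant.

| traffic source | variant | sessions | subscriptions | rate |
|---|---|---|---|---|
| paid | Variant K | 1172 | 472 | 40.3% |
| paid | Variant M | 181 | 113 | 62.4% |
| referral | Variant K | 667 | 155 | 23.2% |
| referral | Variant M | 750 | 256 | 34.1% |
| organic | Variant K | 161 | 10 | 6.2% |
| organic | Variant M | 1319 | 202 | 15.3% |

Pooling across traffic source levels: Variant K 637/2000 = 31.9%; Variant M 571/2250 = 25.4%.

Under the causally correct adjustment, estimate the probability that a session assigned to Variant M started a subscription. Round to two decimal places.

The traffic source-specific comparison favours Variant M throughout, but the pooled figures favour Variant K. The question is whether to condition on traffic source.
Traffic source here is a post-treatment variable shaped by the variant; conditioning on it would introduce bias rather than remove it. The overall comparison is the causal one.
So P(outcome | do(Variant M)) is just the pooled rate for Variant M: 571/2250 = 0.254.

0.25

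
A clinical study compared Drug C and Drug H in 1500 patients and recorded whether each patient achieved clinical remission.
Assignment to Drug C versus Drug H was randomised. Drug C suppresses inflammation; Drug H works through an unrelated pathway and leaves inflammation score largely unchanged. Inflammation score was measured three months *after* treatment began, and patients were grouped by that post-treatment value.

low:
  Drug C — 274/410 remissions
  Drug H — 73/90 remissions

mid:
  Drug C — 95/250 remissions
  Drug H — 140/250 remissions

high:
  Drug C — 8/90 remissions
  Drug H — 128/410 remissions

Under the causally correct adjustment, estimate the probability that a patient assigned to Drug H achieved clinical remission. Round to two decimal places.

0.45

Within every inflammation score level Drug H has the higher rate, yet pooled Drug C does — Simpson's reversal.
Inflammation score is recorded after the drug and is itself shifted by it — it sits on the causal path from drug to outcome. Conditioning on a mediator would strip out part of the effect we want; the pooled comparison gives the total causal effect.
So P(outcome | do(Drug H)) is just the pooled rate for Drug H: 341/750 = 0.455.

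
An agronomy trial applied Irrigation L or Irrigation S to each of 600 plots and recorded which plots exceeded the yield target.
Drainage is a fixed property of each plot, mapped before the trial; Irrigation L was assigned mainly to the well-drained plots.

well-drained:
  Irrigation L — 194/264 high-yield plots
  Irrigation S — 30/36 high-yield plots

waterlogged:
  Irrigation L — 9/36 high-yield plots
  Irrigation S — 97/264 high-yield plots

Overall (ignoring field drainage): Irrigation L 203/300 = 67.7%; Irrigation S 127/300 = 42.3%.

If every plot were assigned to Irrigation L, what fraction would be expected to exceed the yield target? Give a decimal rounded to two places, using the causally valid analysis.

Since field drainage is a pre-existing factor (not a product of the irrigation) and it affects the outcome on its own, it is a confounder. The stratified rates, not the pooled rate, identify the causal effect.
Standardising Irrigation L to the population field drainage mix: 0.500·194/264 + 0.500·9/36 = 0.492.

0.49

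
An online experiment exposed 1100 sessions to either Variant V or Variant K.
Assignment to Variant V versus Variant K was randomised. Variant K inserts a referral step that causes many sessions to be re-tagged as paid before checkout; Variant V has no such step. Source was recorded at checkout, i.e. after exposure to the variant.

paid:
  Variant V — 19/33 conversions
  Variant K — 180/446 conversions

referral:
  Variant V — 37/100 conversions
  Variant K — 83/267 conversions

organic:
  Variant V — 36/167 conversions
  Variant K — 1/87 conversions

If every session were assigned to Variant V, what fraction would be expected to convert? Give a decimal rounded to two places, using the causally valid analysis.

0.31

Because the variant influences traffic source, traffic source is a post-treatment mediator, not a confounder. Stratifying on it would bias the estimate; the causal effect is the crude pooled difference.
So P(outcome | do(Variant V)) is just the pooled rate for Variant V: 92/300 = 0.307.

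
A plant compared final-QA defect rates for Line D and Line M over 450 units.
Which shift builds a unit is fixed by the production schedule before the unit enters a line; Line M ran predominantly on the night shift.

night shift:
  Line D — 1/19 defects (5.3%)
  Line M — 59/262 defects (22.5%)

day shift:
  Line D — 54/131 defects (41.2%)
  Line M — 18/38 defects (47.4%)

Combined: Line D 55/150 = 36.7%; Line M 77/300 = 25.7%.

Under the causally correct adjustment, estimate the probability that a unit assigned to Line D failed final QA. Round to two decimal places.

0.19

Shift is set before the line has any effect — it is not caused by the line — and it independently drives the outcome. That makes it a confounder, so the causal comparison is within shift levels.
Standardising Line D to the population shift mix: 0.624·1/19 + 0.376·54/131 = 0.188.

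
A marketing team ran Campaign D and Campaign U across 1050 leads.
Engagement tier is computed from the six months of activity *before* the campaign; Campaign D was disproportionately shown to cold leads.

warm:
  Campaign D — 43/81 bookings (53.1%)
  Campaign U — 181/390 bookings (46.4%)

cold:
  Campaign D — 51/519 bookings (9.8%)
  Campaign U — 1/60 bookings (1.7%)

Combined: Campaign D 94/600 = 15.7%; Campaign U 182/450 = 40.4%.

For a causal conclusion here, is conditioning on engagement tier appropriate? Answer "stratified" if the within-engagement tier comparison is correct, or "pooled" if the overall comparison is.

stratified

Engagement tier is set before the campaign has any effect — it is not caused by the campaign — and it independently drives the outcome. That makes it a confounder, so the causal comparison is within engagement tier levels.
Within each level — warm: 53.1% vs 46.4%; cold: 9.8% vs 1.7% — Campaign D is higher every time.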